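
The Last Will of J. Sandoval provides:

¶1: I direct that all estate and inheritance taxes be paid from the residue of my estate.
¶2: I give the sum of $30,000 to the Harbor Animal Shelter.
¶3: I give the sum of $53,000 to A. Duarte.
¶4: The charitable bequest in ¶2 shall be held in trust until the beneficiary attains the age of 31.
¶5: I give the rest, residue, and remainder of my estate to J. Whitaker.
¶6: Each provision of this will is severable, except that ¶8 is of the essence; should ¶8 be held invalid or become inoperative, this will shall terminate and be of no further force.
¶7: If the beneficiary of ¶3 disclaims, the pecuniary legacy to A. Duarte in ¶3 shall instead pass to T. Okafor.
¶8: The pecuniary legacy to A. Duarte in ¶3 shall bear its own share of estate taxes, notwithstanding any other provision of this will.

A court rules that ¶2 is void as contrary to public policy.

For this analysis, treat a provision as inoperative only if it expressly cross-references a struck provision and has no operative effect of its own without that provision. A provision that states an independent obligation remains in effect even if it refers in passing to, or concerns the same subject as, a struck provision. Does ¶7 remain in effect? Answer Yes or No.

¶2 is struck. ¶4 merely fixes the trust for ¶2; with ¶2 gone it has nothing to operate on and falls away. ¶6 makes ¶8 an essential term, but ¶8 is unaffected, so the severability proviso in ¶6 preserves the remaining provisions. ¶1, ¶3, ¶5, ¶6, ¶7, and ¶8 remain in effect. ¶7 is among the surviving provisions, so the answer is yes.

Yes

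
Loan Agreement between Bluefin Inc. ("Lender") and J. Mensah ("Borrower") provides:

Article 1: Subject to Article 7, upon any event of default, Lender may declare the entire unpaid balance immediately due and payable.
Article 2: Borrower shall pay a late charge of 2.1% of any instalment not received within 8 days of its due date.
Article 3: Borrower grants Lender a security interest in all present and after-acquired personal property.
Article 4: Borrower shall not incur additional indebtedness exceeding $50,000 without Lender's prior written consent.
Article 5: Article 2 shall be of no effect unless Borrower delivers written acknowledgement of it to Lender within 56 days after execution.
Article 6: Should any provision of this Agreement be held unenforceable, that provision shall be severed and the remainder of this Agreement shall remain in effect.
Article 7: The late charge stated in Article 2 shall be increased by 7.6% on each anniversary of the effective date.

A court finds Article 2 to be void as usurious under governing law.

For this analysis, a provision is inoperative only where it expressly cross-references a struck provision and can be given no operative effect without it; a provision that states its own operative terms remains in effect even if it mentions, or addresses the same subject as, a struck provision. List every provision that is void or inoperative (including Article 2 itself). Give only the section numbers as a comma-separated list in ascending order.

Article 2 is struck. The only function of Article 5 is the acknowledgement condition for Article 2, so it cannot stand once Article 2 is removed. Article 7 does nothing except set the escalation of the late charge by reference to Article 2; with Article 2 gone it has no independent effect and is inoperative. Although Article 1 refers to Article 7, its operative terms do not depend on Article 7, so it remains in effect. Under the severability clause in Article 6, the remaining provisions continue in force. The provisions still in force are Article 1, Article 3, Article 4, and Article 6.

2, 5, 7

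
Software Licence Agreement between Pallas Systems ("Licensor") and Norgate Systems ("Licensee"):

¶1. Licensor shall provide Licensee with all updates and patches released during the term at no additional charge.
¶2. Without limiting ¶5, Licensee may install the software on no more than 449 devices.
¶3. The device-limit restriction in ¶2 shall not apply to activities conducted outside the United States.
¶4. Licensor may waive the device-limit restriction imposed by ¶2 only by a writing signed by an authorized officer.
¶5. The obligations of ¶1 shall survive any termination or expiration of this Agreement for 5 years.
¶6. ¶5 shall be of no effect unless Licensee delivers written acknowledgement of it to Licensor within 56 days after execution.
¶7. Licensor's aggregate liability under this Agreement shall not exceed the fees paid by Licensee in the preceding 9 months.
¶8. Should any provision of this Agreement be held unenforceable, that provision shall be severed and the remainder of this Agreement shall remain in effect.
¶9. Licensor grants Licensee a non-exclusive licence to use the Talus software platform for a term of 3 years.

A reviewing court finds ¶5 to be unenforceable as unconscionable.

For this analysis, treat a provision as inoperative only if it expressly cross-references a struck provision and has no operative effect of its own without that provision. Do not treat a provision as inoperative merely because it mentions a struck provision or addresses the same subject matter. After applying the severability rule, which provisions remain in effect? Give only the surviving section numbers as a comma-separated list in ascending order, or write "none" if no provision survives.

¶5 is struck. The only function of ¶6 is the acknowledgement condition for ¶5, so it cannot stand once ¶5 is removed. Although ¶2 refers to ¶5, its operative terms do not depend on ¶5, so it remains in effect. ¶8 is a severability clause and preserves every provision that can still be given independent effect. That leaves ¶1, ¶2, ¶3, ¶4, ¶7, ¶8, and ¶9 in effect.

1, 2, 3, 4, 7, 8, 9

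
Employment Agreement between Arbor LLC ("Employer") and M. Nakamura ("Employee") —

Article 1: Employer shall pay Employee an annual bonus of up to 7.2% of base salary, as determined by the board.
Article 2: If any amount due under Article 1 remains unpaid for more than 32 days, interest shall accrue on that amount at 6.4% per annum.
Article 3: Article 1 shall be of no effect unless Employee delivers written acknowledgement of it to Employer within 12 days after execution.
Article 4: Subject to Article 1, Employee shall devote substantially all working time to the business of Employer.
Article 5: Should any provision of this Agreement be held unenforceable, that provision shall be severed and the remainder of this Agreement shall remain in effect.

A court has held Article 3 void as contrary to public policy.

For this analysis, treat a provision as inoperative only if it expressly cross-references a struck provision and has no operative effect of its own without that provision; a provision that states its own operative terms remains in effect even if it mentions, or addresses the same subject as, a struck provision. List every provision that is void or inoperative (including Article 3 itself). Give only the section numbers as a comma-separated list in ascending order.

Article 3 is struck. No other provision's operative terms depend on Article 3. Article 5 is a severability clause and preserves every provision that can still be given independent effect. Article 1, Article 2, Article 4, and Article 5 remain in effect.

3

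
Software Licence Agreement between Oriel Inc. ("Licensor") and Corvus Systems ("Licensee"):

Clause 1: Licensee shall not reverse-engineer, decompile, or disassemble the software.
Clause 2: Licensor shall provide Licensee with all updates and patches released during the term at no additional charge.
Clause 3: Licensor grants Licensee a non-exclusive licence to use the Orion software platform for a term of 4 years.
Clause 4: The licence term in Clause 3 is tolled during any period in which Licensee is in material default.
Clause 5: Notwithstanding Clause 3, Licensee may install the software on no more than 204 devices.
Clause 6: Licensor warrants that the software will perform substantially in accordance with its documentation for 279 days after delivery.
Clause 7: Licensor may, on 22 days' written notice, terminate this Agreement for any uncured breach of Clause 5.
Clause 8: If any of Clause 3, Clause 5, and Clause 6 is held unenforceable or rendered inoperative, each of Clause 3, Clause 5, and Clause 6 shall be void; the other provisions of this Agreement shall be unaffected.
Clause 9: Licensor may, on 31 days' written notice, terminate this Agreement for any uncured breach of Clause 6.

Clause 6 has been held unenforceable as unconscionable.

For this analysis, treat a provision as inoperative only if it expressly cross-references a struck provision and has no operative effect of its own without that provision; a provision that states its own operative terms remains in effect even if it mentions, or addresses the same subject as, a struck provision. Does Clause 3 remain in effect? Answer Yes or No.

Clause 6 is struck. Clause 9 operates only by reference to Clause 6, so it falls with Clause 6. Clause 8 declares Clause 3, Clause 5, and Clause 6 mutually dependent; since one of them has fallen, all of them are of no effect. That brings down Clause 3 and Clause 5 as well. Clause 4 and Clause 7 in turn depend solely on a provision now struck and likewise fall. The remainder continues in force under Clause 8. The provisions still in force are Clause 1, Clause 2, and Clause 8. Clause 3 is among the inoperative provisions, so the answer is no.

No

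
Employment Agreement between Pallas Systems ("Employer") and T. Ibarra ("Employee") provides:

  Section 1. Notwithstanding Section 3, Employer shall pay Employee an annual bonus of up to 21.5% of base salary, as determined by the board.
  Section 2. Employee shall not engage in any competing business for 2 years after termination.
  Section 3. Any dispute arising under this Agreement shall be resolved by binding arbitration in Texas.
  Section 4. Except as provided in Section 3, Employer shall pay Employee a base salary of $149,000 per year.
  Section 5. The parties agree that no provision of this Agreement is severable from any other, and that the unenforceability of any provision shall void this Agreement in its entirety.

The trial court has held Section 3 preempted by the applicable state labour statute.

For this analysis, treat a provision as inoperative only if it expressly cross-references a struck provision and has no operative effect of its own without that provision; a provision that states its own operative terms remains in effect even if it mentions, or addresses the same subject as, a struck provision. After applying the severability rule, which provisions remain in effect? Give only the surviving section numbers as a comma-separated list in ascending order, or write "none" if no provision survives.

Section 3 is struck. Nothing else in the Agreement is defined by reference to Section 3. Section 5 provides that the Agreement is not severable, so the invalidity of any one provision voids the entire Agreement. No provision of the Agreement survives.

none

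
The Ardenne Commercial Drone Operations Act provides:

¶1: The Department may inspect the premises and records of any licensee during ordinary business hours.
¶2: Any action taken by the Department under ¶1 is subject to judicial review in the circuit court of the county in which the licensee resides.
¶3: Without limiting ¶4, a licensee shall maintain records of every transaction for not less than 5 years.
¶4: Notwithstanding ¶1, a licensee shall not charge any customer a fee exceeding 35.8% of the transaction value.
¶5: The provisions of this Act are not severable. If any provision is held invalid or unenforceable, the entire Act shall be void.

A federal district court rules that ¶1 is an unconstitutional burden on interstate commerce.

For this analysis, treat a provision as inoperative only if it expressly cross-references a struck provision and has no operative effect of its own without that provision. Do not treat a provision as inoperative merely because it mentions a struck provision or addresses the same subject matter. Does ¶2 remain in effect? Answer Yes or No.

No

¶1 is struck. The only function of ¶2 is the judicial-review right for ¶1, so it cannot stand once ¶1 is removed. ¶5 provides that the Act is not severable, so the invalidity of any one provision voids the entire Act. No provision of the Act survives. ¶2 is among the inoperative provisions, so the answer is no.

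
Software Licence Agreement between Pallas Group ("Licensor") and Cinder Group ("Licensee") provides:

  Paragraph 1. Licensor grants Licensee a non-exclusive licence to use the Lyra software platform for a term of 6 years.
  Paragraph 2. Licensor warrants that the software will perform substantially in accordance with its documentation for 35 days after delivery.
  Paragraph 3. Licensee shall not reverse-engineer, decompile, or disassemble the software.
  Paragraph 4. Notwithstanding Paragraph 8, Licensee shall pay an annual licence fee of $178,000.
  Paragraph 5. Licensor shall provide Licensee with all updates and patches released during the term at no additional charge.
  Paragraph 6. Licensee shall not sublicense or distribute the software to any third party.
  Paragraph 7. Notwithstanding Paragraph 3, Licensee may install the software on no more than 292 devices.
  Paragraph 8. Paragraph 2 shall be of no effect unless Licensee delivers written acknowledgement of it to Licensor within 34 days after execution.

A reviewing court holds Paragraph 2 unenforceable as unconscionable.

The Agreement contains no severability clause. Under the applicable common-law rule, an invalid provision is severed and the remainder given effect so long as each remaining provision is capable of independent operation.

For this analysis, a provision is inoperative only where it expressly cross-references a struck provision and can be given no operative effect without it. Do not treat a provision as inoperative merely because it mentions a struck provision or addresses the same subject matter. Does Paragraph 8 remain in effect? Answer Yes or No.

Paragraph 2 is struck. Paragraph 8 merely fixes the acknowledgement condition for Paragraph 2; with Paragraph 2 gone it has nothing to operate on and falls away. Paragraph 4 mentions Paragraph 8 but its own obligation stands independently of Paragraph 8, so Paragraph 4 is not affected. With no severability clause, the stated default rule severs what cannot stand and enforces each remaining provision that can operate on its own. That leaves Paragraph 1, Paragraph 3, Paragraph 4, Paragraph 5, Paragraph 6, and Paragraph 7 in effect. Paragraph 8 is among the inoperative provisions, so the answer is no.

No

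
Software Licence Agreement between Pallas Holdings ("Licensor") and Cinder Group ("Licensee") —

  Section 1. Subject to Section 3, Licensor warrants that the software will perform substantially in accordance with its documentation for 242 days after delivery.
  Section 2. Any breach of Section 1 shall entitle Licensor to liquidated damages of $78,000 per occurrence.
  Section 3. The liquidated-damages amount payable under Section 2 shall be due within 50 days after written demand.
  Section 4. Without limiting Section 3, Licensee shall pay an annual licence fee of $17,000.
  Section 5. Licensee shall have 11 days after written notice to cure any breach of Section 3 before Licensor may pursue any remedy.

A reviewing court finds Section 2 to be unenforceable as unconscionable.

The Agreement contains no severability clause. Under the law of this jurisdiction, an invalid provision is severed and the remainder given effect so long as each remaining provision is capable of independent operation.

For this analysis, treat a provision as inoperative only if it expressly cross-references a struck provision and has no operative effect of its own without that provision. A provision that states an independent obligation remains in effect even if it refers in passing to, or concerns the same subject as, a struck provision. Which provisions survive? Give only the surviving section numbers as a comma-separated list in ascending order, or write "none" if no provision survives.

1, 4

Section 2 is struck. The whole of Section 3 is the payment deadline for the liquidated-damages amount, defined by reference to Section 2, so Section 3 cannot stand once Section 2 is removed. Section 5 has no operative effect of its own apart from Section 3 and is therefore inoperative. Although Section 1 refers to Section 3, its operative terms do not depend on Section 3, so it remains in effect. Although Section 4 refers to Section 3, its operative terms do not depend on Section 3, so it remains in effect. With no severability clause, the stated default rule severs what cannot stand and enforces each remaining provision that can operate on its own. Section 1 and Section 4 remain in effect.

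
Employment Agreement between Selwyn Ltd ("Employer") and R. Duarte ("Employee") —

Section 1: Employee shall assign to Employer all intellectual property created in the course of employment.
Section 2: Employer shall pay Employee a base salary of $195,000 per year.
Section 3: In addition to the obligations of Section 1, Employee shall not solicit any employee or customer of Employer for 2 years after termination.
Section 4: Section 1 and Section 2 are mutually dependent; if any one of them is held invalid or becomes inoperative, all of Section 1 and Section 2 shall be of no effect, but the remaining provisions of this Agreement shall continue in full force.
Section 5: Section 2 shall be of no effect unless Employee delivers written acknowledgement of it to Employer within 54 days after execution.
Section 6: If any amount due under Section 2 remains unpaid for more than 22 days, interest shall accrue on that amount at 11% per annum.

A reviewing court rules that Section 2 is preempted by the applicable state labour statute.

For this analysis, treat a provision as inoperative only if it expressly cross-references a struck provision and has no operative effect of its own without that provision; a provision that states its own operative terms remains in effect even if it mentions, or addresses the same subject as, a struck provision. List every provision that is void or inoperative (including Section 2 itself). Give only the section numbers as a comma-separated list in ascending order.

Section 2 is struck. Section 5 merely fixes the acknowledgement condition for Section 2; with Section 2 gone it has nothing to operate on and falls away. Section 6 operates only by reference to Section 2, so it falls with Section 2. Although Section 3 refers to Section 1, its operative terms do not depend on Section 1, so it remains in effect. Section 4 declares Section 1 and Section 2 mutually dependent; since one of them has fallen, all of them are of no effect. That brings down Section 1 as well. The remainder continues in force under Section 4. The provisions still in force are Section 3 and Section 4.

1, 2, 5, 6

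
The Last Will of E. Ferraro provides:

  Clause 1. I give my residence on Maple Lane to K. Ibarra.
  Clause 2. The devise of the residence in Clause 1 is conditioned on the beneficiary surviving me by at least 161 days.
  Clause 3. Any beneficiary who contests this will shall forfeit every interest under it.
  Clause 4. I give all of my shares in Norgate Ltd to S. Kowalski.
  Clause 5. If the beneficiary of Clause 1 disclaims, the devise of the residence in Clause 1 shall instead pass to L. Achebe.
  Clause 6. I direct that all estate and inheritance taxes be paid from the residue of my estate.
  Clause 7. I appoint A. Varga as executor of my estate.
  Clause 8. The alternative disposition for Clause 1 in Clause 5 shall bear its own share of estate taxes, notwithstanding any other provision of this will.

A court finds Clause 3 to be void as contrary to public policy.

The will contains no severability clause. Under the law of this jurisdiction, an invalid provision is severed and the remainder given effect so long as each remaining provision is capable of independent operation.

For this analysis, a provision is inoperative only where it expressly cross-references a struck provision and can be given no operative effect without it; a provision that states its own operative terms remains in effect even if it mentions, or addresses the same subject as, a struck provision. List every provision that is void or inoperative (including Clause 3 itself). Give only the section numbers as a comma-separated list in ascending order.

Clause 3 is struck. Nothing else in the will is defined by reference to Clause 3. Under the stated default rule, only provisions that cannot operate independently fall away; the rest are enforced. The provisions still in force are Clause 1, Clause 2, Clause 4, Clause 5, Clause 6, Clause 7, and Clause 8.

3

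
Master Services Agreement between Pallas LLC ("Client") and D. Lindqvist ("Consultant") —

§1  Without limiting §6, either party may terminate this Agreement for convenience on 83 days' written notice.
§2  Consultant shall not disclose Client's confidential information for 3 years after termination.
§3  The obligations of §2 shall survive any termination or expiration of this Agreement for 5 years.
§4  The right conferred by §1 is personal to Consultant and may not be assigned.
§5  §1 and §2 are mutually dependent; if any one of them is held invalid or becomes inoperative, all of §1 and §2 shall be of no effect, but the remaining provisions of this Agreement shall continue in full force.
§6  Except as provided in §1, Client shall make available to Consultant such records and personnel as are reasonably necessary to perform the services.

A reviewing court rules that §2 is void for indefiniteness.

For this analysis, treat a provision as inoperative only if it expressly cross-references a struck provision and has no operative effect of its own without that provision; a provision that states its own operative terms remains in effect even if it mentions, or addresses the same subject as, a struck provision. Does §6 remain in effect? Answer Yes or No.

§2 is struck. §3 merely fixes the survival period for §2; with §2 gone it has nothing to operate on and falls away. §6 mentions §1 but its own obligation stands independently of §1, so §6 is not affected. §5 declares §1 and §2 mutually dependent; since one of them has fallen, all of them are of no effect. That brings down §1 as well. §4 in turn depends solely on a provision now struck and likewise falls. The remainder continues in force under §5. The provisions still in force are §5 and §6. §6 is among the surviving provisions, so the answer is yes.

Yes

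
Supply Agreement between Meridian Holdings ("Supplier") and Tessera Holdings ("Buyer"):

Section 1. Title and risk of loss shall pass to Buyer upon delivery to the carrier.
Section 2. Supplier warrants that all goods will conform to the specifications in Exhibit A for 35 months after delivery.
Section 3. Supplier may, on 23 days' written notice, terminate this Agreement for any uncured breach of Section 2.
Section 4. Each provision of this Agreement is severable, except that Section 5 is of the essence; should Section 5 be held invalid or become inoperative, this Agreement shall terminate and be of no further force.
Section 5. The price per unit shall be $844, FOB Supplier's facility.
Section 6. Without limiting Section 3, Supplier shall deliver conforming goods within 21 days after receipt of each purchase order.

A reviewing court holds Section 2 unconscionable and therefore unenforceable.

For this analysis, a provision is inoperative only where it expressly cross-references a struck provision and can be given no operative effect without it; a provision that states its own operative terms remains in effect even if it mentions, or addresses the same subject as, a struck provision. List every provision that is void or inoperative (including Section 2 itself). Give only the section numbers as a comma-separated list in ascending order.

Section 2 is struck. Section 3 has no operative effect of its own apart from Section 2 and is therefore inoperative. Section 6 mentions Section 3 but its own obligation stands independently of Section 3, so Section 6 is not affected. Section 4 makes Section 5 an essential term, but Section 5 is unaffected, so the severability proviso in Section 4 preserves the remaining provisions. Section 1, Section 4, Section 5, and Section 6 remain in effect.

2, 3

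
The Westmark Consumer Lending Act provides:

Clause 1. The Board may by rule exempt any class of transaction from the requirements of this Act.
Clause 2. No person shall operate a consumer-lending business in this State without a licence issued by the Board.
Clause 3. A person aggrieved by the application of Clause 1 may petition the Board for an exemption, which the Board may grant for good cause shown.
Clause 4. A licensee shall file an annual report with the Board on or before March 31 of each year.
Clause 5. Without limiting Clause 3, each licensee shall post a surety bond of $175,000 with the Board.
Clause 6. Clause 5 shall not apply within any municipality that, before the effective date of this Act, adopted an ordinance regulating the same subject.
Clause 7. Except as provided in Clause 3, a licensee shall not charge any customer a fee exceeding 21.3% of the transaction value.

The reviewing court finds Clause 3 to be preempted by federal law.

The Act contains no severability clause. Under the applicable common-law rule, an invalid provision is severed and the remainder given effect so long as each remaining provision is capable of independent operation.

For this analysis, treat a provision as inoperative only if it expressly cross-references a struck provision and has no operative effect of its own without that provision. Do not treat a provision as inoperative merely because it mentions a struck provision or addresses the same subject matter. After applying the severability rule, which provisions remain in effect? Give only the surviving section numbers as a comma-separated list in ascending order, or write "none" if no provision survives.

Clause 3 is struck. Clause 5 mentions Clause 3 but its own obligation stands independently of Clause 3, so Clause 5 is not affected. Clause 7 mentions Clause 3 but its own obligation stands independently of Clause 3, so Clause 7 is not affected. No other provision's operative terms depend on Clause 3. With no severability clause, the stated default rule severs what cannot stand and enforces each remaining provision that can operate on its own. Clause 1, Clause 2, Clause 4, Clause 5, Clause 6, and Clause 7 remain in effect.

1, 2, 4, 5, 6, 7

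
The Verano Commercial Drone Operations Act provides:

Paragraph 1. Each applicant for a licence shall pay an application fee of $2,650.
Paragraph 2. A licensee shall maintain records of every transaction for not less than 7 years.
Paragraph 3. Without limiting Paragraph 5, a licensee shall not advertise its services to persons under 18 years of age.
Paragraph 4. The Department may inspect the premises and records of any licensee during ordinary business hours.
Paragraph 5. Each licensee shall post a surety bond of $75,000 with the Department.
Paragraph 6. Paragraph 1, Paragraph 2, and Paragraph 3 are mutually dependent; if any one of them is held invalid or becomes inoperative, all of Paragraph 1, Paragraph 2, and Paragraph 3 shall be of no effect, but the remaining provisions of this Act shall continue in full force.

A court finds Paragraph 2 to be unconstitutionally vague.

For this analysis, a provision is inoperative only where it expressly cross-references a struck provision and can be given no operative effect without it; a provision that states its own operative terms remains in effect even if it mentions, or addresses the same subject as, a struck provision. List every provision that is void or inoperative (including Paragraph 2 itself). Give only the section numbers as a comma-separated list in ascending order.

1, 2, 3

Paragraph 2 is struck. Nothing else in the Act is defined by reference to Paragraph 2. Paragraph 6 declares Paragraph 1, Paragraph 2, and Paragraph 3 mutually dependent; since one of them has fallen, all of them are of no effect. That brings down Paragraph 1 and Paragraph 3 as well. The remainder continues in force under Paragraph 6. The provisions still in force are Paragraph 4, Paragraph 5, and Paragraph 6.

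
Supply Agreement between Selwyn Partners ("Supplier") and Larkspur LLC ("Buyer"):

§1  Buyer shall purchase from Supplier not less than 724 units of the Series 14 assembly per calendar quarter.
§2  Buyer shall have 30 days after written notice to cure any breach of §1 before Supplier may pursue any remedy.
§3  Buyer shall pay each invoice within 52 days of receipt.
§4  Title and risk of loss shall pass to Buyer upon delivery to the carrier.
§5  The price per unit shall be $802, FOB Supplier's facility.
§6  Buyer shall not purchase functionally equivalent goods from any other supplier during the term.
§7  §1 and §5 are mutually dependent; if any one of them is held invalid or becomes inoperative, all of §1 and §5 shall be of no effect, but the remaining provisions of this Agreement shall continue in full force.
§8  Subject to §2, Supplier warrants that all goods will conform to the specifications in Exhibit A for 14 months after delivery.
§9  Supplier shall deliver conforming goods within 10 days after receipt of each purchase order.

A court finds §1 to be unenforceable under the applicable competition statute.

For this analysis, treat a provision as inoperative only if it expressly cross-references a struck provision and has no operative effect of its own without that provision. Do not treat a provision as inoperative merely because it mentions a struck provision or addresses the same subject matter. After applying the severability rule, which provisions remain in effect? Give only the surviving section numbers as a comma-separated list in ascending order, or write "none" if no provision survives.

§1 is struck. §2 merely fixes the cure period for breach of §1; with §1 gone it has nothing to operate on and falls away. Although §8 refers to §2, its operative terms do not depend on §2, so it remains in effect. §7 declares §1 and §5 mutually dependent; since one of them has fallen, all of them are of no effect. That brings down §5 as well. The remainder continues in force under §7. §3, §4, §6, §7, §8, and §9 remain in effect.

3, 4, 6, 7, 8, 9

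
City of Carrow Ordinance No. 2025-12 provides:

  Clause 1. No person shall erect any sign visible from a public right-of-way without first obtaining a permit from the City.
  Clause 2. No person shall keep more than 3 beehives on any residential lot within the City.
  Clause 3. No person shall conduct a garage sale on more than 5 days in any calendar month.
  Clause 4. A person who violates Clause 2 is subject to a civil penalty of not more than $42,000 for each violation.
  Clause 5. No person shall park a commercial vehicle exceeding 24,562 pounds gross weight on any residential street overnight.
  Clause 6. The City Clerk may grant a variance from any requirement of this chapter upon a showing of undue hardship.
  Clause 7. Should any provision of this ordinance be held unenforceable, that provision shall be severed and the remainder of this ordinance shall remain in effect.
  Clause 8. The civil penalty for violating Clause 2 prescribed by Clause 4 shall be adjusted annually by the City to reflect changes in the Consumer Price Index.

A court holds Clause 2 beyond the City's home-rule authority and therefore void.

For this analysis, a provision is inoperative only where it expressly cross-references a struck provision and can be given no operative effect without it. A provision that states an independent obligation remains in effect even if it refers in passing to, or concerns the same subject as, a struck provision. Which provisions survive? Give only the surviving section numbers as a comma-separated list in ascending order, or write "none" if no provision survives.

Clause 2 is struck. Clause 4 has no operative effect of its own apart from Clause 2 and is therefore inoperative. Clause 8 does nothing except set the indexation of the civil penalty for violating Clause 2 by reference to Clause 4; with Clause 4 gone it has no independent effect and is inoperative. Under the severability clause in Clause 7, the remaining provisions continue in force. That leaves Clause 1, Clause 3, Clause 5, Clause 6, and Clause 7 in effect.

1, 3, 5, 6, 7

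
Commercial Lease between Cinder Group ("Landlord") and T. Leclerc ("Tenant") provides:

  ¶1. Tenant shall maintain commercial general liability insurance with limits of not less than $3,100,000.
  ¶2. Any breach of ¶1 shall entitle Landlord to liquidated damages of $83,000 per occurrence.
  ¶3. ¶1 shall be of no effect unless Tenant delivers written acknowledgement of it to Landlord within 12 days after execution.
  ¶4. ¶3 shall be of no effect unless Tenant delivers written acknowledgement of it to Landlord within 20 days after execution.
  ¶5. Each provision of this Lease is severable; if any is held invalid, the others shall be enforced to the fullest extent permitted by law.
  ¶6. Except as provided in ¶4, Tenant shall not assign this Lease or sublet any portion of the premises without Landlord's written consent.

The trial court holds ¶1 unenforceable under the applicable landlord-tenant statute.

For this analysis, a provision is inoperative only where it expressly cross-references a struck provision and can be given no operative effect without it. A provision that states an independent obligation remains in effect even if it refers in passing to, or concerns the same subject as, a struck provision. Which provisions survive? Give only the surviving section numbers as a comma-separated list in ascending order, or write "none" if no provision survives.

5, 6

¶1 is struck. ¶2 does nothing except set the liquidated-damages amount by reference to ¶1; with ¶1 gone it has no independent effect and is inoperative. ¶3 merely fixes the acknowledgement condition for ¶1; with ¶1 gone it has nothing to operate on and falls away. ¶4 has no operative effect of its own apart from ¶3 and is therefore inoperative. ¶6 mentions ¶4 but its own obligation stands independently of ¶4, so ¶6 is not affected. ¶5 is a severability clause and preserves every provision that can still be given independent effect. The provisions still in force are ¶5 and ¶6.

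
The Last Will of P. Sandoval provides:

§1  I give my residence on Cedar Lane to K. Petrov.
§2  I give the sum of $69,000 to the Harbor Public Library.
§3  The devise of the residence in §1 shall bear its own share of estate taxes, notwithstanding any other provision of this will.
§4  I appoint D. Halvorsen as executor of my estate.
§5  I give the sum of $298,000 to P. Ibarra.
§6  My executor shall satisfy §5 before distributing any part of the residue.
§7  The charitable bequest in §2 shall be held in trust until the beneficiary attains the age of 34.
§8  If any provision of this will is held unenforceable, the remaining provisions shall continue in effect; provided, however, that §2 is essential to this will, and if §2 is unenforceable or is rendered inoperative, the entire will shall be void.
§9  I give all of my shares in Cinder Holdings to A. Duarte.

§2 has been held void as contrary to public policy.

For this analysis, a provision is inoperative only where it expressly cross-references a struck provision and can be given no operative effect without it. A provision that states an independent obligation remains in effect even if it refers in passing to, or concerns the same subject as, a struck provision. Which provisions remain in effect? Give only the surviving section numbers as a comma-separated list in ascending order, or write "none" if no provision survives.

none

§2 is struck. §7 has no operative effect of its own apart from §2 and is therefore inoperative. §8 makes §2 an essential term, and §2 is the provision held invalid; under §8, the entire will is therefore void. No provision of the will survives.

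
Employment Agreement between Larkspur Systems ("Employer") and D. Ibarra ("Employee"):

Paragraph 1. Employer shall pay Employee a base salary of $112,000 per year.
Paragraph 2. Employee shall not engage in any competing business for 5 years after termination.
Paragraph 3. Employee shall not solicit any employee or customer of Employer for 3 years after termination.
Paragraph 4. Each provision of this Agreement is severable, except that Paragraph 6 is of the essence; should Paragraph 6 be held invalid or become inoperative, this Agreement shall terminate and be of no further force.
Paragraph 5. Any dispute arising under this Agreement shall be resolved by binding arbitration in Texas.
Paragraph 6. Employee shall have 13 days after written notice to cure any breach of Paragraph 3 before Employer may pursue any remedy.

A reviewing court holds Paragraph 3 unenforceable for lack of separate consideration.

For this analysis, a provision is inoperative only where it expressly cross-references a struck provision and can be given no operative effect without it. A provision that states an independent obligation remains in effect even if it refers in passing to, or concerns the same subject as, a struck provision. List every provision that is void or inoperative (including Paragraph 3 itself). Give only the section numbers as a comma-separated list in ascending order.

1, 2, 3, 4, 5, 6

Paragraph 3 is struck. Paragraph 6 has no operative effect of its own apart from Paragraph 3 and is therefore inoperative. Paragraph 4 makes Paragraph 6 an essential term, and Paragraph 6 has been rendered inoperative by the cascade; under Paragraph 4, the entire Agreement is therefore void. No provision of the Agreement survives.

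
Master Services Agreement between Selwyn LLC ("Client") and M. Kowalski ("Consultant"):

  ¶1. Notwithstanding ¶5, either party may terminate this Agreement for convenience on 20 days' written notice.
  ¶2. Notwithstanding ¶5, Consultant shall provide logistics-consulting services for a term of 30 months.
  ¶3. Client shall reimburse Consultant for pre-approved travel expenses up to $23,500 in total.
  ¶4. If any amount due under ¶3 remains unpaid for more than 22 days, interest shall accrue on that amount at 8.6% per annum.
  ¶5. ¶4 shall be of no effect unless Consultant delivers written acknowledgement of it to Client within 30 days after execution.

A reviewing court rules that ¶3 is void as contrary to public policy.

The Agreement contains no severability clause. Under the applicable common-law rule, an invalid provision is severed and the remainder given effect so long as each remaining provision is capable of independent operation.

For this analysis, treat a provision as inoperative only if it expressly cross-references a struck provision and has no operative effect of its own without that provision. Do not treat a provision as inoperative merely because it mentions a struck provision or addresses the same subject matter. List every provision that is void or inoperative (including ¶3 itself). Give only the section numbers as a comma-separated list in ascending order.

¶3 is struck. ¶4 operates only by reference to ¶3, so it falls with ¶3. ¶5 has no operative effect of its own apart from ¶4 and is therefore inoperative. Although ¶2 refers to ¶5, its operative terms do not depend on ¶5, so it remains in effect. ¶1 mentions ¶5 but its own obligation stands independently of ¶5, so ¶1 is not affected. With no severability clause, the stated default rule severs what cannot stand and enforces each remaining provision that can operate on its own. That leaves ¶1 and ¶2 in effect.

3, 4, 5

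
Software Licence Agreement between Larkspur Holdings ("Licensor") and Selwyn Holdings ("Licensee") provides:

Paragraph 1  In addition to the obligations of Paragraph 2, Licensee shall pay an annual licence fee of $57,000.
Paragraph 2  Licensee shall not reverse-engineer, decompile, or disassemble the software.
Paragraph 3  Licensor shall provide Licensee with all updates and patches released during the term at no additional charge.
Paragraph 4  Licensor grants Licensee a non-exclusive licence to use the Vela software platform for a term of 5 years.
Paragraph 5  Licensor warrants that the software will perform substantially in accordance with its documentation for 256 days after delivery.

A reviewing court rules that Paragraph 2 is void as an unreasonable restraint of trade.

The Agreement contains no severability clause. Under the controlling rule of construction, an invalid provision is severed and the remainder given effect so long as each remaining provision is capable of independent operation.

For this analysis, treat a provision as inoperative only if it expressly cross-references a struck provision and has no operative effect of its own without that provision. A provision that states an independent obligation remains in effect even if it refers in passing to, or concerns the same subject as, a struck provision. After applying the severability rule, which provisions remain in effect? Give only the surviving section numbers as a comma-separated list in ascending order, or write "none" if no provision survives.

1, 3, 4, 5

Paragraph 2 is struck. Although Paragraph 1 refers to Paragraph 2, its operative terms do not depend on Paragraph 2, so it remains in effect. No other provision's operative terms depend on Paragraph 2. Under the stated default rule, only provisions that cannot operate independently fall away; the rest are enforced. That leaves Paragraph 1, Paragraph 3, Paragraph 4, and Paragraph 5 in effect.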